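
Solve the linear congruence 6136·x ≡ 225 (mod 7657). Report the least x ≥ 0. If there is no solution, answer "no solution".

no solution

gcd(6136, 7657):
7657 = 1×6136 + 1521
6136 = 4×1521 + 52
1521 = 29×52 + 13
52 = 4×13 + 0
gcd = 13, but 13 ∤ 225, so the congruence has no solution.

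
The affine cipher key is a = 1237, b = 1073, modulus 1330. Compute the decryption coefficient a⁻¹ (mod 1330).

Apply the Euclidean algorithm to 1330 and 1237:
1330 = 1·1237 + 93
1237 = 13·93 + 28
93 = 3·28 + 9
28 = 3·9 + 1
9 = 9·1 + 0
Since gcd(1237, 1330) = 1, back-substitute to write 1 as a combination:
1 = 28 − 3·9
1 = −3·93 + 10·28
1 = 10·1237 − 133·93
1 = −133·1330 + 143·1237
So 1237·143 ≡ 1 (mod 1330).

143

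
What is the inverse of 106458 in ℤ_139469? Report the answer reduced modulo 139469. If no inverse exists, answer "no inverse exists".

Euclidean algorithm on 139469, 106458:
139469 = 1×106458 + 33011
106458 = 3×33011 + 7425
33011 = 4×7425 + 3311
7425 = 2×3311 + 803
3311 = 4×803 + 99
803 = 8×99 + 11
99 = 9×11 + 0
The gcd is 11, not 1, hence no inverse exists.

no inverse exists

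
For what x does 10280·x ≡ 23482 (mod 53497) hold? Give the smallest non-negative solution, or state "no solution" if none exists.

First find gcd(10280, 53497):
53497 = 5*10280 + 2097
10280 = 4*2097 + 1892
2097 = 1*1892 + 205
1892 = 9*205 + 47
205 = 4*47 + 17
47 = 2*17 + 13
17 = 1*13 + 4
13 = 3*4 + 1
4 = 4*1 + 0
gcd = 1, so a unique solution mod 53497 exists.
Back-substitute for the Bézout coefficients:
1 = 13 − 3·4
1 = −3·17 + 4·13
1 = 4·47 − 11·17
1 = −11·205 + 48·47
1 = 48·1892 − 443·205
1 = −443·2097 + 491·1892
1 = 491·10280 − 2407·2097
1 = −2407·53497 + 12526·10280
So 10280·(12526) ≡ 1 (mod 53497), giving 10280⁻¹ ≡ 12526.
x ≡ 10280⁻¹·23482 ≡ 12526·23482 ≡ 9026 (mod 53497).

9026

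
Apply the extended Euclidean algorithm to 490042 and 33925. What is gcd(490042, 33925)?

1

Euclidean algorithm:
490042 = 14·33925 + 15092
33925 = 2·15092 + 3741
15092 = 4·3741 + 128
3741 = 29·128 + 29
128 = 4·29 + 12
29 = 2·12 + 5
12 = 2·5 + 2
5 = 2·2 + 1
2 = 2·1 + 0
gcd(490042, 33925) = 1.
Express as a combination:
1 = 5 − 2·2
1 = −2·12 + 5·5
1 = 5·29 − 12·12
1 = −12·128 + 53·29
1 = 53·3741 − 1549·128
1 = −1549·15092 + 6249·3741
1 = 6249·33925 − 14047·15092
1 = −14047·490042 + 202907·33925
So 1 = (-14047)·490042 + (202907)·33925.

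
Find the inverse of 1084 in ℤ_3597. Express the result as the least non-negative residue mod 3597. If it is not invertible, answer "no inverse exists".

1762

Run Euclid on (3597, 1084):
3597 = 3×1084 + 345
1084 = 3×345 + 49
345 = 7×49 + 2
49 = 24×2 + 1
2 = 2×1 + 0
The gcd is 1. Working backward:
1 = 49 − 24·2
1 = −24·345 + 169·49
1 = 169·1084 − 531·345
1 = −531·3597 + 1762·1084
So 1084·1762 ≡ 1 (mod 3597).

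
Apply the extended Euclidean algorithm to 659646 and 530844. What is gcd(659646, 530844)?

6

Euclidean algorithm:
659646 = 1*530844 + 128802
530844 = 4*128802 + 15636
128802 = 8*15636 + 3714
15636 = 4*3714 + 780
3714 = 4*780 + 594
780 = 1*594 + 186
594 = 3*186 + 36
186 = 5*36 + 6
36 = 6*6 + 0
gcd(659646, 530844) = 6.
Express as a combination:
6 = 186 − 5·36
6 = −5·594 + 16·186
6 = 16·780 − 21·594
6 = −21·3714 + 100·780
6 = 100·15636 − 421·3714
6 = −421·128802 + 3468·15636
6 = 3468·530844 − 14293·128802
6 = −14293·659646 + 17761·530844
So 6 = (-14293)·659646 + (17761)·530844.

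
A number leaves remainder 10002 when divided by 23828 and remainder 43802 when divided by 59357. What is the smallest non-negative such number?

Write x = 10002 + 23828·k. Then 23828·k ≡ 43802 − 10002 ≡ 33800 (mod 59357).
Need 23828⁻¹ mod 59357. Extended Euclid on (59357, 23828):
59357 = 2*23828 + 11701
23828 = 2*11701 + 426
11701 = 27*426 + 199
426 = 2*199 + 28
199 = 7*28 + 3
28 = 9*3 + 1
3 = 3*1 + 0
Back-substitute:
1 = 28 − 9·3
1 = −9·199 + 64·28
1 = 64·426 − 137·199
1 = −137·11701 + 3763·426
1 = 3763·23828 − 7663·11701
1 = −7663·59357 + 19089·23828
23828⁻¹ ≡ 19089 (mod 59357), so k ≡ 19089·33800 ≡ 56967 (mod 59357).
x = 10002 + 23828·56967 = 1357419678.

1357419678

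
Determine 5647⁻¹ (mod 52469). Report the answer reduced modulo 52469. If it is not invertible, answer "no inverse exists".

Extended Euclidean algorithm:
52469 = 9×5647 + 1646
5647 = 3×1646 + 709
1646 = 2×709 + 228
709 = 3×228 + 25
228 = 9×25 + 3
25 = 8×3 + 1
3 = 3×1 + 0
Since gcd(5647, 52469) = 1, back-substitute to write 1 as a combination:
1 = 25 − 8·3
1 = −8·228 + 73·25
1 = 73·709 − 227·228
1 = −227·1646 + 527·709
1 = 527·5647 − 1808·1646
1 = −1808·52469 + 16799·5647
So 5647·16799 ≡ 1 (mod 52469).

16799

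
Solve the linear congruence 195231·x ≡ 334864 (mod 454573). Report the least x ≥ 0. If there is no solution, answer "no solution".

First find gcd(195231, 454573):
454573 = 2*195231 + 64111
195231 = 3*64111 + 2898
64111 = 22*2898 + 355
2898 = 8*355 + 58
355 = 6*58 + 7
58 = 8*7 + 2
7 = 3*2 + 1
2 = 2*1 + 0
gcd = 1, so a unique solution mod 454573 exists.
Back-substitute for the Bézout coefficients:
1 = 7 − 3·2
1 = −3·58 + 25·7
1 = 25·355 − 153·58
1 = −153·2898 + 1249·355
1 = 1249·64111 − 27631·2898
1 = −27631·195231 + 84142·64111
1 = 84142·454573 − 195915·195231
So 195231·(-195915) ≡ 1 (mod 454573), giving 195231⁻¹ ≡ 258658.
x ≡ 195231⁻¹·334864 ≡ 258658·334864 ≡ 3946 (mod 454573).

3946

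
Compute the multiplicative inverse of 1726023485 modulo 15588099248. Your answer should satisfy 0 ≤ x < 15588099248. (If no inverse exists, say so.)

Extended Euclidean algorithm:
15588099248 = 9·1726023485 + 53887883
1726023485 = 32·53887883 + 1611229
53887883 = 33·1611229 + 717326
1611229 = 2·717326 + 176577
717326 = 4·176577 + 11018
176577 = 16·11018 + 289
11018 = 38·289 + 36
289 = 8·36 + 1
36 = 36·1 + 0
The gcd is 1. Working backward:
1 = 289 − 8·36
1 = −8·11018 + 305·289
1 = 305·176577 − 4888·11018
1 = −4888·717326 + 19857·176577
1 = 19857·1611229 − 44602·717326
1 = −44602·53887883 + 1491723·1611229
1 = 1491723·1726023485 − 47779738·53887883
1 = −47779738·15588099248 + 431509365·1726023485
So 1726023485·431509365 ≡ 1 (mod 15588099248).

431509365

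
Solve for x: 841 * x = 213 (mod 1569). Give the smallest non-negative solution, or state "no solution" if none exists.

1545

First find gcd(841, 1569):
1569 = 1*841 + 728
841 = 1*728 + 113
728 = 6*113 + 50
113 = 2*50 + 13
50 = 3*13 + 11
13 = 1*11 + 2
11 = 5*2 + 1
2 = 2*1 + 0
gcd = 1, so a unique solution mod 1569 exists.
Back-substitute for the Bézout coefficients:
1 = 11 − 5·2
1 = −5·13 + 6·11
1 = 6·50 − 23·13
1 = −23·113 + 52·50
1 = 52·728 − 335·113
1 = −335·841 + 387·728
1 = 387·1569 − 722·841
So 841·(-722) ≡ 1 (mod 1569), giving 841⁻¹ ≡ 847.
x ≡ 841⁻¹·213 ≡ 847·213 ≡ 1545 (mod 1569).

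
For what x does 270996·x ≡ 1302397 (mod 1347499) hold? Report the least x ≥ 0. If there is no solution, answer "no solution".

First find gcd(270996, 1347499):
1347499 = 4×270996 + 263515
270996 = 1×263515 + 7481
263515 = 35×7481 + 1680
7481 = 4×1680 + 761
1680 = 2×761 + 158
761 = 4×158 + 129
158 = 1×129 + 29
129 = 4×29 + 13
29 = 2×13 + 3
13 = 4×3 + 1
3 = 3×1 + 0
gcd = 1, so a unique solution mod 1347499 exists.
Back-substitute for the Bézout coefficients:
1 = 13 − 4·3
1 = −4·29 + 9·13
1 = 9·129 − 40·29
1 = −40·158 + 49·129
1 = 49·761 − 236·158
1 = −236·1680 + 521·761
1 = 521·7481 − 2320·1680
1 = −2320·263515 + 81721·7481
1 = 81721·270996 − 84041·263515
1 = −84041·1347499 + 417885·270996
So 270996·(417885) ≡ 1 (mod 1347499), giving 270996⁻¹ ≡ 417885.
x ≡ 270996⁻¹·1302397 ≡ 417885·1302397 ≡ 19243 (mod 1347499).

19243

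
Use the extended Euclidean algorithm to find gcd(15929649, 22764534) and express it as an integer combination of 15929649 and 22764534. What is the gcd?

Apply Euclid's algorithm to 22764534 and 15929649:
22764534 = 1×15929649 + 6834885
15929649 = 2×6834885 + 2259879
6834885 = 3×2259879 + 55248
2259879 = 40×55248 + 49959
55248 = 1×49959 + 5289
49959 = 9×5289 + 2358
5289 = 2×2358 + 573
2358 = 4×573 + 66
573 = 8×66 + 45
66 = 1×45 + 21
45 = 2×21 + 3
21 = 7×3 + 0
gcd(15929649, 22764534) = 3.
Back-substituting:
3 = 45 − 2·21
3 = −2·66 + 3·45
3 = 3·573 − 26·66
3 = −26·2358 + 107·573
3 = 107·5289 − 240·2358
3 = −240·49959 + 2267·5289
3 = 2267·55248 − 2507·49959
3 = −2507·2259879 + 102547·55248
3 = 102547·6834885 − 310148·2259879
3 = −310148·15929649 + 722843·6834885
3 = 722843·22764534 − 1032991·15929649
So 3 = (722843)·22764534 + (-1032991)·15929649.

3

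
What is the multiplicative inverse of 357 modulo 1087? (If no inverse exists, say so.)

Extended Euclidean algorithm:
1087 = 3*357 + 16
357 = 22*16 + 5
16 = 3*5 + 1
5 = 5*1 + 0
Since gcd(357, 1087) = 1, back-substitute to write 1 as a combination:
1 = 16 − 3·5
1 = −3·357 + 67·16
1 = 67·1087 − 204·357
Hence 357⁻¹ ≡ -204 ≡ 883 (mod 1087).

883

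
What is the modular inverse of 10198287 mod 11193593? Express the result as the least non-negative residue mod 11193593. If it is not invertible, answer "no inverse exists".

1359744

Extended Euclidean algorithm:
11193593 = 1·10198287 + 995306
10198287 = 10·995306 + 245227
995306 = 4·245227 + 14398
245227 = 17·14398 + 461
14398 = 31·461 + 107
461 = 4·107 + 33
107 = 3·33 + 8
33 = 4·8 + 1
8 = 8·1 + 0
Since gcd(10198287, 11193593) = 1, back-substitute to write 1 as a combination:
1 = 33 − 4·8
1 = −4·107 + 13·33
1 = 13·461 − 56·107
1 = −56·14398 + 1749·461
1 = 1749·245227 − 29789·14398
1 = −29789·995306 + 120905·245227
1 = 120905·10198287 − 1238839·995306
1 = −1238839·11193593 + 1359744·10198287
So 10198287·1359744 ≡ 1 (mod 11193593).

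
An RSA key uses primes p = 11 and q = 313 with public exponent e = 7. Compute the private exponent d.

φ(n) = (p−1)(q−1) = 10·312 = 3120.
Need d with 7·d ≡ 1 (mod 3120). Apply the extended Euclidean algorithm:
3120 = 445*7 + 5
7 = 1*5 + 2
5 = 2*2 + 1
2 = 2*1 + 0
Back-substitute:
1 = 5 − 2·2
1 = −2·7 + 3·5
1 = 3·3120 − 1337·7
So 7·(-1337) ≡ 1 (mod 3120), hence d ≡ -1337 ≡ 1783 (mod 3120).

1783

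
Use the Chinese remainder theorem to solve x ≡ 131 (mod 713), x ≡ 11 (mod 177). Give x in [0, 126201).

109220

Write x = 131 + 713·k. Then 713·k ≡ 11 − 131 ≡ 57 (mod 177).
Need 713⁻¹ mod 177. Extended Euclid on (177, 5):
177 = 35*5 + 2
5 = 2*2 + 1
2 = 2*1 + 0
Back-substitute:
1 = 5 − 2·2
1 = −2·177 + 71·5
713⁻¹ ≡ 71 (mod 177), so k ≡ 71·57 ≡ 153 (mod 177).
x = 131 + 713·153 = 109220.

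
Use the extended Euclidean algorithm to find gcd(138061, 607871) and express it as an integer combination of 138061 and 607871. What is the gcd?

11

Euclidean algorithm:
607871 = 4*138061 + 55627
138061 = 2*55627 + 26807
55627 = 2*26807 + 2013
26807 = 13*2013 + 638
2013 = 3*638 + 99
638 = 6*99 + 44
99 = 2*44 + 11
44 = 4*11 + 0
gcd(138061, 607871) = 11.
Back-substituting:
11 = 99 − 2·44
11 = −2·638 + 13·99
11 = 13·2013 − 41·638
11 = −41·26807 + 546·2013
11 = 546·55627 − 1133·26807
11 = −1133·138061 + 2812·55627
11 = 2812·607871 − 12381·138061
So 11 = (2812)·607871 + (-12381)·138061.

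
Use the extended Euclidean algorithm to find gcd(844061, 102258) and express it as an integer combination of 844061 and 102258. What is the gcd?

Euclidean algorithm:
844061 = 8·102258 + 25997
102258 = 3·25997 + 24267
25997 = 1·24267 + 1730
24267 = 14·1730 + 47
1730 = 36·47 + 38
47 = 1·38 + 9
38 = 4·9 + 2
9 = 4·2 + 1
2 = 2·1 + 0
gcd(844061, 102258) = 1.
Express as a combination:
1 = 9 − 4·2
1 = −4·38 + 17·9
1 = 17·47 − 21·38
1 = −21·1730 + 773·47
1 = 773·24267 − 10843·1730
1 = −10843·25997 + 11616·24267
1 = 11616·102258 − 45691·25997
1 = −45691·844061 + 377144·102258
So 1 = (-45691)·844061 + (377144)·102258.

1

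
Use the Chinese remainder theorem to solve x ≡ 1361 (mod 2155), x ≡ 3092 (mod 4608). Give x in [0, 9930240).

Write x = 1361 + 2155·k. Then 2155·k ≡ 3092 − 1361 ≡ 1731 (mod 4608).
Need 2155⁻¹ mod 4608. Extended Euclid on (4608, 2155):
4608 = 2×2155 + 298
2155 = 7×298 + 69
298 = 4×69 + 22
69 = 3×22 + 3
22 = 7×3 + 1
3 = 3×1 + 0
Back-substitute:
1 = 22 − 7·3
1 = −7·69 + 22·22
1 = 22·298 − 95·69
1 = −95·2155 + 687·298
1 = 687·4608 − 1469·2155
2155⁻¹ ≡ 3139 (mod 4608), so k ≡ 3139·1731 ≡ 777 (mod 4608).
x = 1361 + 2155·777 = 1675796.

1675796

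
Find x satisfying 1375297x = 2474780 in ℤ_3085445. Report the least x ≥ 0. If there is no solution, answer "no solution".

First find gcd(1375297, 3085445):
3085445 = 2×1375297 + 334851
1375297 = 4×334851 + 35893
334851 = 9×35893 + 11814
35893 = 3×11814 + 451
11814 = 26×451 + 88
451 = 5×88 + 11
88 = 8×11 + 0
gcd = 11 and 11 | 2474780, so solutions exist. Divide through by 11: 125027x ≡ 224980 (mod 280495).
Now find 125027⁻¹ mod 280495:
280495 = 2*125027 + 30441
125027 = 4*30441 + 3263
30441 = 9*3263 + 1074
3263 = 3*1074 + 41
1074 = 26*41 + 8
41 = 5*8 + 1
8 = 8*1 + 0
Back-substitute:
1 = 41 − 5·8
1 = −5·1074 + 131·41
1 = 131·3263 − 398·1074
1 = −398·30441 + 3713·3263
1 = 3713·125027 − 15250·30441
1 = −15250·280495 + 34213·125027
So 125027⁻¹ ≡ 34213 (mod 280495).
Then x ≡ 34213·224980 ≡ 177445 (mod 280495); the smallest non-negative solution is x = 177445.

177445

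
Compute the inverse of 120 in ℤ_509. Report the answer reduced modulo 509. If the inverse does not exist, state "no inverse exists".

386

gcd(509, 120) by repeated division:
509 = 4*120 + 29
120 = 4*29 + 4
29 = 7*4 + 1
4 = 4*1 + 0
The gcd is 1. Working backward:
1 = 29 − 7·4
1 = −7·120 + 29·29
1 = 29·509 − 123·120
Hence 120⁻¹ ≡ -123 ≡ 386 (mod 509).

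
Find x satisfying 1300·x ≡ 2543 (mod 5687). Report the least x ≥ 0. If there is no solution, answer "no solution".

First find gcd(1300, 5687):
5687 = 4·1300 + 487
1300 = 2·487 + 326
487 = 1·326 + 161
326 = 2·161 + 4
161 = 40·4 + 1
4 = 4·1 + 0
gcd = 1, so a unique solution mod 5687 exists.
Back-substitute for the Bézout coefficients:
1 = 161 − 40·4
1 = −40·326 + 81·161
1 = 81·487 − 121·326
1 = −121·1300 + 323·487
1 = 323·5687 − 1413·1300
So 1300·(-1413) ≡ 1 (mod 5687), giving 1300⁻¹ ≡ 4274.
x ≡ 1300⁻¹·2543 ≡ 4274·2543 ≡ 925 (mod 5687).

925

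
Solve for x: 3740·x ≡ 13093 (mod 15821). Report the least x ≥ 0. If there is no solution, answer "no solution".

First find gcd(3740, 15821):
15821 = 4*3740 + 861
3740 = 4*861 + 296
861 = 2*296 + 269
296 = 1*269 + 27
269 = 9*27 + 26
27 = 1*26 + 1
26 = 26*1 + 0
gcd = 1, so a unique solution mod 15821 exists.
Back-substitute for the Bézout coefficients:
1 = 27 − 26
1 = −269 + 10·27
1 = 10·296 − 11·269
1 = −11·861 + 32·296
1 = 32·3740 − 139·861
1 = −139·15821 + 588·3740
So 3740·(588) ≡ 1 (mod 15821), giving 3740⁻¹ ≡ 588.
x ≡ 3740⁻¹·13093 ≡ 588·13093 ≡ 9678 (mod 15821).

9678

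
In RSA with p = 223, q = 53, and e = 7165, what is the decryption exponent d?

1645

φ(n) = (p−1)(q−1) = 222·52 = 11544.
Need d with 7165·d ≡ 1 (mod 11544). Apply the extended Euclidean algorithm:
11544 = 1*7165 + 4379
7165 = 1*4379 + 2786
4379 = 1*2786 + 1593
2786 = 1*1593 + 1193
1593 = 1*1193 + 400
1193 = 2*400 + 393
400 = 1*393 + 7
393 = 56*7 + 1
7 = 7*1 + 0
Back-substitute:
1 = 393 − 56·7
1 = −56·400 + 57·393
1 = 57·1193 − 170·400
1 = −170·1593 + 227·1193
1 = 227·2786 − 397·1593
1 = −397·4379 + 624·2786
1 = 624·7165 − 1021·4379
1 = −1021·11544 + 1645·7165
So 7165·1645 ≡ 1 (mod 11544), hence d = 1645.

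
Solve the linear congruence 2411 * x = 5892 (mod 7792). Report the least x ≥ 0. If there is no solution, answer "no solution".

972

First find gcd(2411, 7792):
7792 = 3*2411 + 559
2411 = 4*559 + 175
559 = 3*175 + 34
175 = 5*34 + 5
34 = 6*5 + 4
5 = 1*4 + 1
4 = 4*1 + 0
gcd = 1, so a unique solution mod 7792 exists.
Back-substitute for the Bézout coefficients:
1 = 5 − 4
1 = −34 + 7·5
1 = 7·175 − 36·34
1 = −36·559 + 115·175
1 = 115·2411 − 496·559
1 = −496·7792 + 1603·2411
So 2411·(1603) ≡ 1 (mod 7792), giving 2411⁻¹ ≡ 1603.
x ≡ 2411⁻¹·5892 ≡ 1603·5892 ≡ 972 (mod 7792).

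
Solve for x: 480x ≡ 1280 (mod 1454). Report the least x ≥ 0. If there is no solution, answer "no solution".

245

First find gcd(480, 1454):
1454 = 3·480 + 14
480 = 34·14 + 4
14 = 3·4 + 2
4 = 2·2 + 0
gcd = 2 and 2 | 1280, so solutions exist. Divide through by 2: 240x ≡ 640 (mod 727).
Now find 240⁻¹ mod 727:
727 = 3*240 + 7
240 = 34*7 + 2
7 = 3*2 + 1
2 = 2*1 + 0
Back-substitute:
1 = 7 − 3·2
1 = −3·240 + 103·7
1 = 103·727 − 312·240
So 240·(-312) ≡ 1 (mod 727), i.e. 240⁻¹ ≡ 415.
Then x ≡ 415·640 ≡ 245 (mod 727); the smallest non-negative solution is x = 245.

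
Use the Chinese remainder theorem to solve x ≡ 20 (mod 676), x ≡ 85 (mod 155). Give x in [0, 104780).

10160

Write x = 20 + 676·k. Then 676·k ≡ 85 − 20 ≡ 65 (mod 155).
Need 676⁻¹ mod 155. Extended Euclid on (155, 56):
155 = 2*56 + 43
56 = 1*43 + 13
43 = 3*13 + 4
13 = 3*4 + 1
4 = 4*1 + 0
Back-substitute:
1 = 13 − 3·4
1 = −3·43 + 10·13
1 = 10·56 − 13·43
1 = −13·155 + 36·56
676⁻¹ ≡ 36 (mod 155), so k ≡ 36·65 ≡ 15 (mod 155).
x = 20 + 676·15 = 10160.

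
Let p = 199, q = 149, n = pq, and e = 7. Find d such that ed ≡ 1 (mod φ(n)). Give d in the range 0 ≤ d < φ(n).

φ(n) = (p−1)(q−1) = 198·148 = 29304.
Need d with 7·d ≡ 1 (mod 29304). Apply the extended Euclidean algorithm:
29304 = 4186*7 + 2
7 = 3*2 + 1
2 = 2*1 + 0
Back-substitute:
1 = 7 − 3·2
1 = −3·29304 + 12559·7
So 7·12559 ≡ 1 (mod 29304), hence d = 12559.

12559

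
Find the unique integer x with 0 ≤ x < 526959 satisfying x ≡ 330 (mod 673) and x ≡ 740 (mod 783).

Write x = 330 + 673·k. Then 673·k ≡ 740 − 330 ≡ 410 (mod 783).
Need 673⁻¹ mod 783. Extended Euclid on (783, 673):
783 = 1×673 + 110
673 = 6×110 + 13
110 = 8×13 + 6
13 = 2×6 + 1
6 = 6×1 + 0
Back-substitute:
1 = 13 − 2·6
1 = −2·110 + 17·13
1 = 17·673 − 104·110
1 = −104·783 + 121·673
673⁻¹ ≡ 121 (mod 783), so k ≡ 121·410 ≡ 281 (mod 783).
x = 330 + 673·281 = 189443.

189443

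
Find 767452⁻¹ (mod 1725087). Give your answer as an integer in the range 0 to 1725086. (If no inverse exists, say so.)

no inverse exists

Euclidean algorithm on 1725087, 767452:
1725087 = 2*767452 + 190183
767452 = 4*190183 + 6720
190183 = 28*6720 + 2023
6720 = 3*2023 + 651
2023 = 3*651 + 70
651 = 9*70 + 21
70 = 3*21 + 7
21 = 3*7 + 0
Since gcd = 7 > 1, 767452 is not a unit mod 1725087.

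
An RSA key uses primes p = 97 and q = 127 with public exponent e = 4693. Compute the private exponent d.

4093

φ(n) = (p−1)(q−1) = 96·126 = 12096.
Need d with 4693·d ≡ 1 (mod 12096). Apply the extended Euclidean algorithm:
12096 = 2·4693 + 2710
4693 = 1·2710 + 1983
2710 = 1·1983 + 727
1983 = 2·727 + 529
727 = 1·529 + 198
529 = 2·198 + 133
198 = 1·133 + 65
133 = 2·65 + 3
65 = 21·3 + 2
3 = 1·2 + 1
2 = 2·1 + 0
Back-substitute:
1 = 3 − 2
1 = −65 + 22·3
1 = 22·133 − 45·65
1 = −45·198 + 67·133
1 = 67·529 − 179·198
1 = −179·727 + 246·529
1 = 246·1983 − 671·727
1 = −671·2710 + 917·1983
1 = 917·4693 − 1588·2710
1 = −1588·12096 + 4093·4693
So 4693·4093 ≡ 1 (mod 12096), hence d = 4093.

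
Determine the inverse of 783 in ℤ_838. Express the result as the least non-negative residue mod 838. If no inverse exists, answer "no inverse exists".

259

Run Euclid on (838, 783):
838 = 1·783 + 55
783 = 14·55 + 13
55 = 4·13 + 3
13 = 4·3 + 1
3 = 3·1 + 0
The gcd is 1. Working backward:
1 = 13 − 4·3
1 = −4·55 + 17·13
1 = 17·783 − 242·55
1 = −242·838 + 259·783
So 783·259 ≡ 1 (mod 838).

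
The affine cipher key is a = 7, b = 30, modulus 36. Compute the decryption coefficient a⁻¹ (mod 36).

31

Apply the Euclidean algorithm to 36 and 7:
36 = 5·7 + 1
7 = 7·1 + 0
The gcd is 1. Working backward:
1 = 36 − 5·7
So 7·(-5) ≡ 1 (mod 36), and -5 ≡ 31 (mod 36).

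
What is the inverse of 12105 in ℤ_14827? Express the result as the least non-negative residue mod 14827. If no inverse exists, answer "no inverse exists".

13231

Run Euclid on (14827, 12105):
14827 = 1*12105 + 2722
12105 = 4*2722 + 1217
2722 = 2*1217 + 288
1217 = 4*288 + 65
288 = 4*65 + 28
65 = 2*28 + 9
28 = 3*9 + 1
9 = 9*1 + 0
The gcd is 1. Working backward:
1 = 28 − 3·9
1 = −3·65 + 7·28
1 = 7·288 − 31·65
1 = −31·1217 + 131·288
1 = 131·2722 − 293·1217
1 = −293·12105 + 1303·2722
1 = 1303·14827 − 1596·12105
So 12105·(-1596) ≡ 1 (mod 14827), and -1596 ≡ 13231 (mod 14827).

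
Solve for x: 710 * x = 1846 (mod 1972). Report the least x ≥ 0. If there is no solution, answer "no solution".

First find gcd(710, 1972):
1972 = 2·710 + 552
710 = 1·552 + 158
552 = 3·158 + 78
158 = 2·78 + 2
78 = 39·2 + 0
gcd = 2 and 2 | 1846, so solutions exist. Divide through by 2: 355x ≡ 923 (mod 986).
Now find 355⁻¹ mod 986:
986 = 2×355 + 276
355 = 1×276 + 79
276 = 3×79 + 39
79 = 2×39 + 1
39 = 39×1 + 0
Back-substitute:
1 = 79 − 2·39
1 = −2·276 + 7·79
1 = 7·355 − 9·276
1 = −9·986 + 25·355
So 355⁻¹ ≡ 25 (mod 986).
Then x ≡ 25·923 ≡ 397 (mod 986); the smallest non-negative solution is x = 397.

397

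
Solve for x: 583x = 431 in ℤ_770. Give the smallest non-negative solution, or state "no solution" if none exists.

gcd(583, 770):
770 = 1×583 + 187
583 = 3×187 + 22
187 = 8×22 + 11
22 = 2×11 + 0
gcd = 11, but 11 ∤ 431, so the congruence has no solution.

no solution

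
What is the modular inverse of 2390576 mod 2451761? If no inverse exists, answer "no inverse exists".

1871569

Run Euclid on (2451761, 2390576):
2451761 = 1·2390576 + 61185
2390576 = 39·61185 + 4361
61185 = 14·4361 + 131
4361 = 33·131 + 38
131 = 3·38 + 17
38 = 2·17 + 4
17 = 4·4 + 1
4 = 4·1 + 0
The gcd is 1. Working backward:
1 = 17 − 4·4
1 = −4·38 + 9·17
1 = 9·131 − 31·38
1 = −31·4361 + 1032·131
1 = 1032·61185 − 14479·4361
1 = −14479·2390576 + 565713·61185
1 = 565713·2451761 − 580192·2390576
Thus 2390576·(-580192) ≡ 1 (mod 2451761); reducing, -580192 mod 2451761 = 1871569.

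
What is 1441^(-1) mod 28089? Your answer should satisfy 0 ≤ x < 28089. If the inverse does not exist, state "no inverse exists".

Extended Euclidean algorithm:
28089 = 19·1441 + 710
1441 = 2·710 + 21
710 = 33·21 + 17
21 = 1·17 + 4
17 = 4·4 + 1
4 = 4·1 + 0
The gcd is 1. Working backward:
1 = 17 − 4·4
1 = −4·21 + 5·17
1 = 5·710 − 169·21
1 = −169·1441 + 343·710
1 = 343·28089 − 6686·1441
Thus 1441·(-6686) ≡ 1 (mod 28089); reducing, -6686 mod 28089 = 21403.

21403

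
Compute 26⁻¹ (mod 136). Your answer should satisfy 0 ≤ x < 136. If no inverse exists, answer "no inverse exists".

Euclidean algorithm on 136, 26:
136 = 5*26 + 6
26 = 4*6 + 2
6 = 3*2 + 0
gcd(26, 136) = 2 ≠ 1, so 26 has no multiplicative inverse modulo 136.

no inverse exists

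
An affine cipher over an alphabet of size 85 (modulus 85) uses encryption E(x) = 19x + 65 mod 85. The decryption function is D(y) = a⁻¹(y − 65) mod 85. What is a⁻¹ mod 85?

9

Extended Euclidean algorithm:
85 = 4·19 + 9
19 = 2·9 + 1
9 = 9·1 + 0
gcd = 1, so the inverse exists. Back-substitute:
1 = 19 − 2·9
1 = −2·85 + 9·19
So 19·9 ≡ 1 (mod 85).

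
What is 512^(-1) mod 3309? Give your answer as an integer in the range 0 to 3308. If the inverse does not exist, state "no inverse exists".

1829

Extended Euclidean algorithm:
3309 = 6·512 + 237
512 = 2·237 + 38
237 = 6·38 + 9
38 = 4·9 + 2
9 = 4·2 + 1
2 = 2·1 + 0
gcd = 1, so the inverse exists. Back-substitute:
1 = 9 − 4·2
1 = −4·38 + 17·9
1 = 17·237 − 106·38
1 = −106·512 + 229·237
1 = 229·3309 − 1480·512
Hence 512⁻¹ ≡ -1480 ≡ 1829 (mod 3309).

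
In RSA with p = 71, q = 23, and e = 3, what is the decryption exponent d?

φ(n) = (p−1)(q−1) = 70·22 = 1540.
Need d with 3·d ≡ 1 (mod 1540). Apply the extended Euclidean algorithm:
1540 = 513·3 + 1
3 = 3·1 + 0
Back-substitute:
1 = 1540 − 513·3
So 3·(-513) ≡ 1 (mod 1540), hence d ≡ -513 ≡ 1027 (mod 1540).

1027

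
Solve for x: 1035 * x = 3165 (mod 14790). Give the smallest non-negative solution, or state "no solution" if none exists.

789

First find gcd(1035, 14790):
14790 = 14·1035 + 300
1035 = 3·300 + 135
300 = 2·135 + 30
135 = 4·30 + 15
30 = 2·15 + 0
gcd = 15 and 15 | 3165, so solutions exist. Divide through by 15: 69x ≡ 211 (mod 986).
Now find 69⁻¹ mod 986:
986 = 14×69 + 20
69 = 3×20 + 9
20 = 2×9 + 2
9 = 4×2 + 1
2 = 2×1 + 0
Back-substitute:
1 = 9 − 4·2
1 = −4·20 + 9·9
1 = 9·69 − 31·20
1 = −31·986 + 443·69
So 69⁻¹ ≡ 443 (mod 986).
Then x ≡ 443·211 ≡ 789 (mod 986); the smallest non-negative solution is x = 789.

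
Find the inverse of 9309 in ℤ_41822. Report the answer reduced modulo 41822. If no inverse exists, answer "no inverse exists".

18011

Extended Euclidean algorithm:
41822 = 4×9309 + 4586
9309 = 2×4586 + 137
4586 = 33×137 + 65
137 = 2×65 + 7
65 = 9×7 + 2
7 = 3×2 + 1
2 = 2×1 + 0
gcd = 1, so the inverse exists. Back-substitute:
1 = 7 − 3·2
1 = −3·65 + 28·7
1 = 28·137 − 59·65
1 = −59·4586 + 1975·137
1 = 1975·9309 − 4009·4586
1 = −4009·41822 + 18011·9309
So 9309·18011 ≡ 1 (mod 41822).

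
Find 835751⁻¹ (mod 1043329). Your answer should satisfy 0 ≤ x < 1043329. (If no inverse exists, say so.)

Compute gcd(835751, 1043329):
1043329 = 1×835751 + 207578
835751 = 4×207578 + 5439
207578 = 38×5439 + 896
5439 = 6×896 + 63
896 = 14×63 + 14
63 = 4×14 + 7
14 = 2×7 + 0
gcd(835751, 1043329) = 7 ≠ 1, so 835751 has no multiplicative inverse modulo 1043329.

no inverse exists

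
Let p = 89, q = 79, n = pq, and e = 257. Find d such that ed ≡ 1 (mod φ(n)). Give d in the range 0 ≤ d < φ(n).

φ(n) = (p−1)(q−1) = 88·78 = 6864.
Need d with 257·d ≡ 1 (mod 6864). Apply the extended Euclidean algorithm:
6864 = 26*257 + 182
257 = 1*182 + 75
182 = 2*75 + 32
75 = 2*32 + 11
32 = 2*11 + 10
11 = 1*10 + 1
10 = 10*1 + 0
Back-substitute:
1 = 11 − 10
1 = −32 + 3·11
1 = 3·75 − 7·32
1 = −7·182 + 17·75
1 = 17·257 − 24·182
1 = −24·6864 + 641·257
So 257·641 ≡ 1 (mod 6864), hence d = 641.

641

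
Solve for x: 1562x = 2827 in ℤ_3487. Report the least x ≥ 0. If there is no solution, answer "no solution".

First find gcd(1562, 3487):
3487 = 2*1562 + 363
1562 = 4*363 + 110
363 = 3*110 + 33
110 = 3*33 + 11
33 = 3*11 + 0
gcd = 11 and 11 | 2827, so solutions exist. Divide through by 11: 142x ≡ 257 (mod 317).
Now find 142⁻¹ mod 317:
317 = 2×142 + 33
142 = 4×33 + 10
33 = 3×10 + 3
10 = 3×3 + 1
3 = 3×1 + 0
Back-substitute:
1 = 10 − 3·3
1 = −3·33 + 10·10
1 = 10·142 − 43·33
1 = −43·317 + 96·142
So 142⁻¹ ≡ 96 (mod 317).
Then x ≡ 96·257 ≡ 263 (mod 317); the smallest non-negative solution is x = 263.

263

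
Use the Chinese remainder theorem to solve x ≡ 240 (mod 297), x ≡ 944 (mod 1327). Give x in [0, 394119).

Write x = 240 + 297·k. Then 297·k ≡ 944 − 240 ≡ 704 (mod 1327).
Need 297⁻¹ mod 1327. Extended Euclid on (1327, 297):
1327 = 4·297 + 139
297 = 2·139 + 19
139 = 7·19 + 6
19 = 3·6 + 1
6 = 6·1 + 0
Back-substitute:
1 = 19 − 3·6
1 = −3·139 + 22·19
1 = 22·297 − 47·139
1 = −47·1327 + 210·297
297⁻¹ ≡ 210 (mod 1327), so k ≡ 210·704 ≡ 543 (mod 1327).
x = 240 + 297·543 = 161511.

161511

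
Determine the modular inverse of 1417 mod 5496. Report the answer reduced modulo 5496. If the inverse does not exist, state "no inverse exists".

4825

gcd(5496, 1417) by repeated division:
5496 = 3*1417 + 1245
1417 = 1*1245 + 172
1245 = 7*172 + 41
172 = 4*41 + 8
41 = 5*8 + 1
8 = 8*1 + 0
gcd = 1, so the inverse exists. Back-substitute:
1 = 41 − 5·8
1 = −5·172 + 21·41
1 = 21·1245 − 152·172
1 = −152·1417 + 173·1245
1 = 173·5496 − 671·1417
So 1417·(-671) ≡ 1 (mod 5496), and -671 ≡ 4825 (mod 5496).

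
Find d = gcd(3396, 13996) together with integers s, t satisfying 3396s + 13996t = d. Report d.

4

Euclidean algorithm:
13996 = 4·3396 + 412
3396 = 8·412 + 100
412 = 4·100 + 12
100 = 8·12 + 4
12 = 3·4 + 0
gcd(3396, 13996) = 4.
Express as a combination:
4 = 100 − 8·12
4 = −8·412 + 33·100
4 = 33·3396 − 272·412
4 = −272·13996 + 1121·3396
So 4 = (-272)·13996 + (1121)·3396.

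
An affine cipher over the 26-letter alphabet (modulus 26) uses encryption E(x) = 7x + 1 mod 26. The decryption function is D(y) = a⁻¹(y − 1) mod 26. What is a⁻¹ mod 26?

15

Extended Euclidean algorithm:
26 = 3*7 + 5
7 = 1*5 + 2
5 = 2*2 + 1
2 = 2*1 + 0
Since gcd(7, 26) = 1, back-substitute to write 1 as a combination:
1 = 5 − 2·2
1 = −2·7 + 3·5
1 = 3·26 − 11·7
Thus 7·(-11) ≡ 1 (mod 26); reducing, -11 mod 26 = 15.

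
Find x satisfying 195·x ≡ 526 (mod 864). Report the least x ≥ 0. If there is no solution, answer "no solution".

gcd(195, 864):
864 = 4*195 + 84
195 = 2*84 + 27
84 = 3*27 + 3
27 = 9*3 + 0
gcd = 3, but 3 ∤ 526, so the congruence has no solution.

no solution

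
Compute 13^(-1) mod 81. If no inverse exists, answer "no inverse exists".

25

Apply the Euclidean algorithm to 81 and 13:
81 = 6·13 + 3
13 = 4·3 + 1
3 = 3·1 + 0
gcd = 1, so the inverse exists. Back-substitute:
1 = 13 − 4·3
1 = −4·81 + 25·13
So 13·25 ≡ 1 (mod 81).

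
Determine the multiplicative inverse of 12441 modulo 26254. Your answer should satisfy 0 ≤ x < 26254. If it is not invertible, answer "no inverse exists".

25125

Run Euclid on (26254, 12441):
26254 = 2·12441 + 1372
12441 = 9·1372 + 93
1372 = 14·93 + 70
93 = 1·70 + 23
70 = 3·23 + 1
23 = 23·1 + 0
gcd = 1, so the inverse exists. Back-substitute:
1 = 70 − 3·23
1 = −3·93 + 4·70
1 = 4·1372 − 59·93
1 = −59·12441 + 535·1372
1 = 535·26254 − 1129·12441
Thus 12441·(-1129) ≡ 1 (mod 26254); reducing, -1129 mod 26254 = 25125.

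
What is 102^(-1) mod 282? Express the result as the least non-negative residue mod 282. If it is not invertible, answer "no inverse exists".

Compute gcd(102, 282):
282 = 2*102 + 78
102 = 1*78 + 24
78 = 3*24 + 6
24 = 4*6 + 0
The gcd is 6, not 1, hence no inverse exists.

no inverse exists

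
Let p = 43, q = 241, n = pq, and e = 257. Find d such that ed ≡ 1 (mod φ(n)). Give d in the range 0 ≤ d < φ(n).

φ(n) = (p−1)(q−1) = 42·240 = 10080.
Need d with 257·d ≡ 1 (mod 10080). Apply the extended Euclidean algorithm:
10080 = 39×257 + 57
257 = 4×57 + 29
57 = 1×29 + 28
29 = 1×28 + 1
28 = 28×1 + 0
Back-substitute:
1 = 29 − 28
1 = −57 + 2·29
1 = 2·257 − 9·57
1 = −9·10080 + 353·257
So 257·353 ≡ 1 (mod 10080), hence d = 353.

353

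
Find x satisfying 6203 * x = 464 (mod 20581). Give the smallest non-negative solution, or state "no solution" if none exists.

First find gcd(6203, 20581):
20581 = 3*6203 + 1972
6203 = 3*1972 + 287
1972 = 6*287 + 250
287 = 1*250 + 37
250 = 6*37 + 28
37 = 1*28 + 9
28 = 3*9 + 1
9 = 9*1 + 0
gcd = 1, so a unique solution mod 20581 exists.
Back-substitute for the Bézout coefficients:
1 = 28 − 3·9
1 = −3·37 + 4·28
1 = 4·250 − 27·37
1 = −27·287 + 31·250
1 = 31·1972 − 213·287
1 = −213·6203 + 670·1972
1 = 670·20581 − 2223·6203
So 6203·(-2223) ≡ 1 (mod 20581), giving 6203⁻¹ ≡ 18358.
x ≡ 6203⁻¹·464 ≡ 18358·464 ≡ 18159 (mod 20581).

18159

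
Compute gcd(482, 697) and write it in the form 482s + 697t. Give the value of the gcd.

Euclidean algorithm:
697 = 1×482 + 215
482 = 2×215 + 52
215 = 4×52 + 7
52 = 7×7 + 3
7 = 2×3 + 1
3 = 3×1 + 0
gcd(482, 697) = 1.
Working backward:
1 = 7 − 2·3
1 = −2·52 + 15·7
1 = 15·215 − 62·52
1 = −62·482 + 139·215
1 = 139·697 − 201·482
So 1 = (139)·697 + (-201)·482.

1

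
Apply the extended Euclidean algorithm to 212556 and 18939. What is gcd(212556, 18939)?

3

Euclidean algorithm:
212556 = 11*18939 + 4227
18939 = 4*4227 + 2031
4227 = 2*2031 + 165
2031 = 12*165 + 51
165 = 3*51 + 12
51 = 4*12 + 3
12 = 4*3 + 0
gcd(212556, 18939) = 3.
Express as a combination:
3 = 51 − 4·12
3 = −4·165 + 13·51
3 = 13·2031 − 160·165
3 = −160·4227 + 333·2031
3 = 333·18939 − 1492·4227
3 = −1492·212556 + 16745·18939
So 3 = (-1492)·212556 + (16745)·18939.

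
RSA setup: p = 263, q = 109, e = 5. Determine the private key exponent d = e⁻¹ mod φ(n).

φ(n) = (p−1)(q−1) = 262·108 = 28296.
Need d with 5·d ≡ 1 (mod 28296). Apply the extended Euclidean algorithm:
28296 = 5659·5 + 1
5 = 5·1 + 0
Back-substitute:
1 = 28296 − 5659·5
So 5·(-5659) ≡ 1 (mod 28296), hence d ≡ -5659 ≡ 22637 (mod 28296).

22637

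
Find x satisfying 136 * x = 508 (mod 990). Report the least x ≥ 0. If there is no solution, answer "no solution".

193

First find gcd(136, 990):
990 = 7*136 + 38
136 = 3*38 + 22
38 = 1*22 + 16
22 = 1*16 + 6
16 = 2*6 + 4
6 = 1*4 + 2
4 = 2*2 + 0
gcd = 2 and 2 | 508, so solutions exist. Divide through by 2: 68x ≡ 254 (mod 495).
Now find 68⁻¹ mod 495:
495 = 7·68 + 19
68 = 3·19 + 11
19 = 1·11 + 8
11 = 1·8 + 3
8 = 2·3 + 2
3 = 1·2 + 1
2 = 2·1 + 0
Back-substitute:
1 = 3 − 2
1 = −8 + 3·3
1 = 3·11 − 4·8
1 = −4·19 + 7·11
1 = 7·68 − 25·19
1 = −25·495 + 182·68
So 68⁻¹ ≡ 182 (mod 495).
Then x ≡ 182·254 ≡ 193 (mod 495); the smallest non-negative solution is x = 193.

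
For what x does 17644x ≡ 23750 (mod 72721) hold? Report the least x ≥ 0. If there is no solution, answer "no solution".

no solution

gcd(17644, 72721):
72721 = 4*17644 + 2145
17644 = 8*2145 + 484
2145 = 4*484 + 209
484 = 2*209 + 66
209 = 3*66 + 11
66 = 6*11 + 0
gcd = 11, but 11 ∤ 23750, so the congruence has no solution.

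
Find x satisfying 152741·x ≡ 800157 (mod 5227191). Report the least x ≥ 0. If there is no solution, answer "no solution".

First find gcd(152741, 5227191):
5227191 = 34*152741 + 33997
152741 = 4*33997 + 16753
33997 = 2*16753 + 491
16753 = 34*491 + 59
491 = 8*59 + 19
59 = 3*19 + 2
19 = 9*2 + 1
2 = 2*1 + 0
gcd = 1, so a unique solution mod 5227191 exists.
Back-substitute for the Bézout coefficients:
1 = 19 − 9·2
1 = −9·59 + 28·19
1 = 28·491 − 233·59
1 = −233·16753 + 7950·491
1 = 7950·33997 − 16133·16753
1 = −16133·152741 + 72482·33997
1 = 72482·5227191 − 2480521·152741
So 152741·(-2480521) ≡ 1 (mod 5227191), giving 152741⁻¹ ≡ 2746670.
x ≡ 152741⁻¹·800157 ≡ 2746670·800157 ≡ 5225622 (mod 5227191).

5225622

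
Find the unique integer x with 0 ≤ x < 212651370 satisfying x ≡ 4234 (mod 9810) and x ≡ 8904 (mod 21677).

25804534

Write x = 4234 + 9810·k. Then 9810·k ≡ 8904 − 4234 ≡ 4670 (mod 21677).
Need 9810⁻¹ mod 21677. Extended Euclid on (21677, 9810):
21677 = 2*9810 + 2057
9810 = 4*2057 + 1582
2057 = 1*1582 + 475
1582 = 3*475 + 157
475 = 3*157 + 4
157 = 39*4 + 1
4 = 4*1 + 0
Back-substitute:
1 = 157 − 39·4
1 = −39·475 + 118·157
1 = 118·1582 − 393·475
1 = −393·2057 + 511·1582
1 = 511·9810 − 2437·2057
1 = −2437·21677 + 5385·9810
9810⁻¹ ≡ 5385 (mod 21677), so k ≡ 5385·4670 ≡ 2630 (mod 21677).
x = 4234 + 9810·2630 = 25804534.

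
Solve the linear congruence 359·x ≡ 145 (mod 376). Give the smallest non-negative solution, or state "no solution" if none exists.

279

First find gcd(359, 376):
376 = 1×359 + 17
359 = 21×17 + 2
17 = 8×2 + 1
2 = 2×1 + 0
gcd = 1, so a unique solution mod 376 exists.
Back-substitute for the Bézout coefficients:
1 = 17 − 8·2
1 = −8·359 + 169·17
1 = 169·376 − 177·359
So 359·(-177) ≡ 1 (mod 376), giving 359⁻¹ ≡ 199.
x ≡ 359⁻¹·145 ≡ 199·145 ≡ 279 (mod 376).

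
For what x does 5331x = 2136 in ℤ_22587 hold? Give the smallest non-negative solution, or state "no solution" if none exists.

4178

First find gcd(5331, 22587):
22587 = 4·5331 + 1263
5331 = 4·1263 + 279
1263 = 4·279 + 147
279 = 1·147 + 132
147 = 1·132 + 15
132 = 8·15 + 12
15 = 1·12 + 3
12 = 4·3 + 0
gcd = 3 and 3 | 2136, so solutions exist. Divide through by 3: 1777x ≡ 712 (mod 7529).
Now find 1777⁻¹ mod 7529:
7529 = 4·1777 + 421
1777 = 4·421 + 93
421 = 4·93 + 49
93 = 1·49 + 44
49 = 1·44 + 5
44 = 8·5 + 4
5 = 1·4 + 1
4 = 4·1 + 0
Back-substitute:
1 = 5 − 4
1 = −44 + 9·5
1 = 9·49 − 10·44
1 = −10·93 + 19·49
1 = 19·421 − 86·93
1 = −86·1777 + 363·421
1 = 363·7529 − 1538·1777
So 1777·(-1538) ≡ 1 (mod 7529), i.e. 1777⁻¹ ≡ 5991.
Then x ≡ 5991·712 ≡ 4178 (mod 7529); the smallest non-negative solution is x = 4178.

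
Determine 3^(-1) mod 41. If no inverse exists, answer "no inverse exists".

Apply the Euclidean algorithm to 41 and 3:
41 = 13*3 + 2
3 = 1*2 + 1
2 = 2*1 + 0
Since gcd(3, 41) = 1, back-substitute to write 1 as a combination:
1 = 3 − 2
1 = −41 + 14·3
So 3·14 ≡ 1 (mod 41).

14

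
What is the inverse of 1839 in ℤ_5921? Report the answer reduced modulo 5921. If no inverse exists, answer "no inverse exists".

4089

Apply the Euclidean algorithm to 5921 and 1839:
5921 = 3×1839 + 404
1839 = 4×404 + 223
404 = 1×223 + 181
223 = 1×181 + 42
181 = 4×42 + 13
42 = 3×13 + 3
13 = 4×3 + 1
3 = 3×1 + 0
Since gcd(1839, 5921) = 1, back-substitute to write 1 as a combination:
1 = 13 − 4·3
1 = −4·42 + 13·13
1 = 13·181 − 56·42
1 = −56·223 + 69·181
1 = 69·404 − 125·223
1 = −125·1839 + 569·404
1 = 569·5921 − 1832·1839
So 1839·(-1832) ≡ 1 (mod 5921), and -1832 ≡ 4089 (mod 5921).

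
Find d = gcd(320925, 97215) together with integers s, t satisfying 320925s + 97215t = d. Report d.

Apply Euclid's algorithm to 320925 and 97215:
320925 = 3*97215 + 29280
97215 = 3*29280 + 9375
29280 = 3*9375 + 1155
9375 = 8*1155 + 135
1155 = 8*135 + 75
135 = 1*75 + 60
75 = 1*60 + 15
60 = 4*15 + 0
gcd(320925, 97215) = 15.
Working backward:
15 = 75 − 60
15 = −135 + 2·75
15 = 2·1155 − 17·135
15 = −17·9375 + 138·1155
15 = 138·29280 − 431·9375
15 = −431·97215 + 1431·29280
15 = 1431·320925 − 4724·97215
So 15 = (1431)·320925 + (-4724)·97215.

15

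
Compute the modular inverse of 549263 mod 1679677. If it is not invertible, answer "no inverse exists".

Run Euclid on (1679677, 549263):
1679677 = 3*549263 + 31888
549263 = 17*31888 + 7167
31888 = 4*7167 + 3220
7167 = 2*3220 + 727
3220 = 4*727 + 312
727 = 2*312 + 103
312 = 3*103 + 3
103 = 34*3 + 1
3 = 3*1 + 0
Since gcd(549263, 1679677) = 1, back-substitute to write 1 as a combination:
1 = 103 − 34·3
1 = −34·312 + 103·103
1 = 103·727 − 240·312
1 = −240·3220 + 1063·727
1 = 1063·7167 − 2366·3220
1 = −2366·31888 + 10527·7167
1 = 10527·549263 − 181325·31888
1 = −181325·1679677 + 554502·549263
So 549263·554502 ≡ 1 (mod 1679677).

554502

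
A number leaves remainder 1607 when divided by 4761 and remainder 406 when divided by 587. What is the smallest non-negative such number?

1977422

Write x = 1607 + 4761·k. Then 4761·k ≡ 406 − 1607 ≡ 560 (mod 587).
Need 4761⁻¹ mod 587. Extended Euclid on (587, 65):
587 = 9*65 + 2
65 = 32*2 + 1
2 = 2*1 + 0
Back-substitute:
1 = 65 − 32·2
1 = −32·587 + 289·65
4761⁻¹ ≡ 289 (mod 587), so k ≡ 289·560 ≡ 415 (mod 587).
x = 1607 + 4761·415 = 1977422.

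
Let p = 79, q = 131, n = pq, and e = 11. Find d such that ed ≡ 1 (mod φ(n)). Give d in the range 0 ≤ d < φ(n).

5531

φ(n) = (p−1)(q−1) = 78·130 = 10140.
Need d with 11·d ≡ 1 (mod 10140). Apply the extended Euclidean algorithm:
10140 = 921*11 + 9
11 = 1*9 + 2
9 = 4*2 + 1
2 = 2*1 + 0
Back-substitute:
1 = 9 − 4·2
1 = −4·11 + 5·9
1 = 5·10140 − 4609·11
So 11·(-4609) ≡ 1 (mod 10140), hence d ≡ -4609 ≡ 5531 (mod 10140).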